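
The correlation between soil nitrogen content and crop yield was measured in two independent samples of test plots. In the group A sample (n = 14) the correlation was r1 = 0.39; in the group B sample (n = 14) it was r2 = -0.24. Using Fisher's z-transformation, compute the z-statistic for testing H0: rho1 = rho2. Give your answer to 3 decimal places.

1.540

z1 = atanh(0.39) = 0.411800,  z2 = atanh(-0.24) = -0.244774
SE = √(1/(n1−3) + 1/(n2−3)) = √(1/11 + 1/11) = √(0.0909091 + 0.0909091) = √0.1818182 = 0.426401
z = (z1 − z2)/SE = (0.411800 − (-0.244774)) / 0.426401 = 0.656574 / 0.426401 = 1.540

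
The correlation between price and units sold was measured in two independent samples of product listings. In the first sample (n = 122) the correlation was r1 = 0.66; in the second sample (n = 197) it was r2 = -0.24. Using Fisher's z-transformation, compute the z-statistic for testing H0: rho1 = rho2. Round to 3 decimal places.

8.911

z1 = atanh(0.66) = 0.792814,  z2 = atanh(-0.24) = -0.244774
SE = √(1/(n1−3) + 1/(n2−3)) = √(1/119 + 1/194) = √(0.0084034 + 0.0051546) = √0.0135580 = 0.116439
z = (z1 − z2)/SE = (0.792814 − (-0.244774)) / 0.116439 = 1.037588 / 0.116439 = 8.911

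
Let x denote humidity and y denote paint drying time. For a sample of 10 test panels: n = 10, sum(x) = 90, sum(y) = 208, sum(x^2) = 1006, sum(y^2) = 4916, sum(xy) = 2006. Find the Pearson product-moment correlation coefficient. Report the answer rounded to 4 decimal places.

0.3942

S_xy = nΣxy − ΣxΣy = 10·2006 − 90·208 = 20060 − 18720 = 1340
S_xx = nΣx² − (Σx)² = 10·1006 − 90² = 10060 − 8100 = 1960
S_yy = nΣy² − (Σy)² = 10·4916 − 208² = 49160 − 43264 = 5896
r = S_xy / √(S_xx·S_yy) = 1340 / √(1960·5896) = 1340 / √11556160 = 1340 / 3399.4352 = 0.3942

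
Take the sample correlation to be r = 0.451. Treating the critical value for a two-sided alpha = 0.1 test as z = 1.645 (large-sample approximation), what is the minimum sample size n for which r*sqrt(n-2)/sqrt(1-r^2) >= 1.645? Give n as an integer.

r√(n−2)/√(1−r²) ≥ 1.645  ⇔  n−2 ≥ (1.645)²·(1−r²)/r²
(1−r²)/r² = (1−0.203401)/0.203401 = 3.9164
n ≥ 2 + 2.706025·3.9164 = 2 + 10.5979 = 12.5979
⌈12.5979⌉ = 13

13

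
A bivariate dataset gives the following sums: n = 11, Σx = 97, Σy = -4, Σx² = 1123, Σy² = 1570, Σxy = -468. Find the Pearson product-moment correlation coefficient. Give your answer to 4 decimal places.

Numerator: nΣxy − (Σx)(Σy) = 11·(-468) − (97)(-4) = -4760
Denominator: √[(nΣx²−(Σx)²)(nΣy²−(Σy)²)]
  nΣx²−(Σx)² = 11·1123 − 9409 = 2944;  nΣy²−(Σy)² = 11·1570 − 16 = 17254
  √(2944·17254) = √50795776 = 7127.1155
r = -4760 / 7127.1155 = -0.6679

-0.6679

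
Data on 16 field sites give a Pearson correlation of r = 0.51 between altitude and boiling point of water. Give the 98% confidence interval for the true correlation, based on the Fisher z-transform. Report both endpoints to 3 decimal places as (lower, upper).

(-0.082, 0.836)

Fisher z: z_r = atanh(r) = ½·ln((1+0.51)/(1−0.51)) = 0.562730
SE(z) = 1/√(n−3) = 1/√13 = 0.277350
98% ⇒ z* = 2.326; margin = 2.326·0.277350 = 0.645116
CI on z-scale: (-0.082386, 1.207846)
Back-transform: tanh(-0.082386) = -0.082200, tanh(1.207846) = 0.836032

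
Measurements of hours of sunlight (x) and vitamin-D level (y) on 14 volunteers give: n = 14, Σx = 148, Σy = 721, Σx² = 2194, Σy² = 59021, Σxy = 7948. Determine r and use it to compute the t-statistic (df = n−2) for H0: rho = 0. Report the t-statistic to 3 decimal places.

Numerator: nΣxy − (Σx)(Σy) = 14·7948 − (148)(721) = 4564
Denominator: √[(nΣx²−(Σx)²)(nΣy²−(Σy)²)]
  nΣx²−(Σx)² = 14·2194 − 21904 = 8812;  nΣy²−(Σy)² = 14·59021 − 519841 = 306453
  √(8812·306453) = √2700463836 = 51965.9873
r = 4564 / 51965.9873 = 0.0878
t = r·√(n−2)/√(1−r²) = 0.0878·√12 / √(1−0.007709) = 0.304148 / 0.996138 = 0.305

0.305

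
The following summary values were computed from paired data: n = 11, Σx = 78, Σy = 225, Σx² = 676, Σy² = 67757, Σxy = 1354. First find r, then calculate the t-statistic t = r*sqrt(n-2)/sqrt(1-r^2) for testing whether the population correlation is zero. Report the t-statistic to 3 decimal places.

S_xy = nΣxy − ΣxΣy = 11·1354 − 78·225 = 14894 − 17550 = -2656
S_xx = nΣx² − (Σx)² = 11·676 − 78² = 7436 − 6084 = 1352
S_yy = nΣy² − (Σy)² = 11·67757 − 225² = 745327 − 50625 = 694702
r = S_xy / √(S_xx·S_yy) = -2656 / √(1352·694702) = -2656 / √939237104 = -2656 / 30646.9754 = -0.0867
t = r·√(n−2)/√(1−r²) = -0.0867·√9 / √(1−0.007517) = -0.260100 / 0.996234 = -0.261

-0.261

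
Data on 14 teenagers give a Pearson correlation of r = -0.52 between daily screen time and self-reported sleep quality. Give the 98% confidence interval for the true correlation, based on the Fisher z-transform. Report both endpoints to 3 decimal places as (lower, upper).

(-0.856, 0.124)

z_r = atanh(-0.52) = -0.576340;  SE = 1/√(n−3) = 1/√11 = 0.301511
z-limits: -0.576340 ± 2.326·0.301511 = -0.576340 ± 0.701315 = [-1.277655, 0.124975]
ρ-limits: (tanh -1.277655, tanh 0.124975) = (-0.856, 0.124)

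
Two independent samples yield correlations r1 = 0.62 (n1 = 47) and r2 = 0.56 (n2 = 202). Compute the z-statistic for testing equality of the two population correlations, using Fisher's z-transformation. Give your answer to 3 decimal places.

0.553

Fisher z-transforms: z1 = atanh(0.62) = 0.725005, z2 = atanh(0.56) = 0.632833; difference d = 0.092172
Var(d) = 1/44 + 1/199 = 0.0227273 + 0.0050251 = 0.0277524
z = d/√Var(d) = 0.092172 / √0.0277524 = 0.092172 / 0.166591 = 0.553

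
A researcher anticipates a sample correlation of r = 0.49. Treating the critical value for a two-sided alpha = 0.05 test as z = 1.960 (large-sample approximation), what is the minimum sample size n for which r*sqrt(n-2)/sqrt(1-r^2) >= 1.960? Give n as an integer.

r√(n−2)/√(1−r²) ≥ 1.960  ⇔  n−2 ≥ (1.960)²·(1−r²)/r²
(1−r²)/r² = (1−0.2401)/0.2401 = 3.1649
n ≥ 2 + 3.8416·3.1649 = 2 + 12.1583 = 14.1583
⌈14.1583⌉ = 15

15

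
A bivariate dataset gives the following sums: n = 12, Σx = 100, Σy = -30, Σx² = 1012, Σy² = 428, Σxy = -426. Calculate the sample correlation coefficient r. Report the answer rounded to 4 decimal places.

-0.7008

S_xy = nΣxy − ΣxΣy = 12·(-426) − 100·(-30) = -5112 − (-3000) = -2112
S_xx = nΣx² − (Σx)² = 12·1012 − 100² = 12144 − 10000 = 2144
S_yy = nΣy² − (Σy)² = 12·428 − (-30)² = 5136 − 900 = 4236
r = S_xy / √(S_xx·S_yy) = -2112 / √(2144·4236) = -2112 / √9081984 = -2112 / 3013.6330 = -0.7008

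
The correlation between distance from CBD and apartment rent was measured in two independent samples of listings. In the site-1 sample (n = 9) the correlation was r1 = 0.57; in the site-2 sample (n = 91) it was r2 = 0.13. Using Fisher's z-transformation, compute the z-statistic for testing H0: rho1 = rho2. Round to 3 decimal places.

1.225

z1 = atanh(0.57) = 0.647523,  z2 = atanh(0.13) = 0.130740
SE = √(1/(n1−3) + 1/(n2−3)) = √(1/6 + 1/88) = √(0.1666667 + 0.0113636) = √0.1780303 = 0.421936
z = (z1 − z2)/SE = (0.647523 − 0.130740) / 0.421936 = 0.516783 / 0.421936 = 1.225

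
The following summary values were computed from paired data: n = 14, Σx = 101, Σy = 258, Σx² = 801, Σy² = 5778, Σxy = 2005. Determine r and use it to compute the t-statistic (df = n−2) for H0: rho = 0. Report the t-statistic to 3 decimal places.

2.154

Numerator: nΣxy − (Σx)(Σy) = 14·2005 − (101)(258) = 2012
Denominator: √[(nΣx²−(Σx)²)(nΣy²−(Σy)²)]
  nΣx²−(Σx)² = 14·801 − 10201 = 1013;  nΣy²−(Σy)² = 14·5778 − 66564 = 14328
  √(1013·14328) = √14514264 = 3809.7590
r = 2012 / 3809.7590 = 0.5281
t = r·√(n−2)/√(1−r²) = 0.5281·√12 / √(1−0.278890) = 1.829392 / 0.849182 = 2.154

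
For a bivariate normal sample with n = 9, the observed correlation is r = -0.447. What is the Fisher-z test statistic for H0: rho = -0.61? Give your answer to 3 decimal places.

Fisher z: atanh(-0.447) = -0.480945, atanh(-0.61) = -0.708921
z = (z_r − z_0)·√(n−3) = (-0.480945 − (-0.708921))·√6 = 0.227976 · 2.449490 = 0.558

0.558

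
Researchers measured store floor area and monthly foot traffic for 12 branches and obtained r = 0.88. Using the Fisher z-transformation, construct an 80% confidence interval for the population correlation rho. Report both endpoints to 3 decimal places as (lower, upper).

Fisher z: z_r = atanh(r) = ½·ln((1+0.88)/(1−0.88)) = 1.375768
SE(z) = 1/√(n−3) = 1/√9 = 0.333333
80% ⇒ z* = 1.282; margin = 1.282·0.333333 = 0.427333
CI on z-scale: (0.948435, 1.803101)
Back-transform: tanh(0.948435) = 0.739074, tanh(1.803101) = 0.947126

(0.739, 0.947)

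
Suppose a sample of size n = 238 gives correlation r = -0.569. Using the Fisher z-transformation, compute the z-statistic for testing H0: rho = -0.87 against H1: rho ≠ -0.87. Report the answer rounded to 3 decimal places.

Fisher z: atanh(-0.569) = -0.646043, atanh(-0.87) = -1.333080
z = (z_r − z_0)·√(n−3) = (-0.646043 − (-1.333080))·√235 = 0.687037 · 15.329710 = 10.532

10.532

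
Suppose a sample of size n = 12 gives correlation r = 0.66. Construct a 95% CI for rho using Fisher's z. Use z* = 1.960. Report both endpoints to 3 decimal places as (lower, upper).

Fisher z: z_r = atanh(r) = ½·ln((1+0.66)/(1−0.66)) = 0.792814
SE(z) = 1/√(n−3) = 1/√9 = 0.333333
95% ⇒ z* = 1.960; margin = 1.960·0.333333 = 0.653333
CI on z-scale: (0.139481, 1.446147)
Back-transform: tanh(0.139481) = 0.138583, tanh(1.446147) = 0.894928

(0.139, 0.895)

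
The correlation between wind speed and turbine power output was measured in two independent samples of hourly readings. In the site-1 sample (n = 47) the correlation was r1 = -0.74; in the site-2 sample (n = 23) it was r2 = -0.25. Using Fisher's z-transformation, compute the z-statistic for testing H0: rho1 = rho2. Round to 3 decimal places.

-2.577

Fisher z-transforms: z1 = atanh(-0.74) = -0.950479, z2 = atanh(-0.25) = -0.255413; difference d = -0.695066
Var(d) = 1/44 + 1/20 = 0.0227273 + 0.0500000 = 0.0727273
z = d/√Var(d) = -0.695066 / √0.0727273 = -0.695066 / 0.269680 = -2.577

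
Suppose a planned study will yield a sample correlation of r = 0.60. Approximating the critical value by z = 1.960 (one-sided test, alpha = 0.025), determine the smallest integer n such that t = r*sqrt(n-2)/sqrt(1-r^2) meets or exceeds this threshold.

Need r·√(n−2)/√(1−r²) ≥ 1.960
√(n−2) ≥ 1.960·√(1−0.3600) / 0.60 = 1.960·0.800000 / 0.60 = 2.6133
n−2 ≥ 6.8293  ⇒  n ≥ 8.8293
Smallest integer n = 9

9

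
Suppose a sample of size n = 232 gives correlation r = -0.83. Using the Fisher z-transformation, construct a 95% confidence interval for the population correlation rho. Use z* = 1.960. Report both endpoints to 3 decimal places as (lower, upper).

(-0.866, -0.785)

Fisher z: z_r = atanh(r) = ½·ln((1+(-0.83))/(1−(-0.83))) = -1.188136
SE(z) = 1/√(n−3) = 1/√229 = 0.066082
95% ⇒ z* = 1.960; margin = 1.960·0.066082 = 0.129521
CI on z-scale: (-1.317657, -1.058615)
Back-transform: tanh(-1.317657) = -0.866200, tanh(-1.058615) = -0.785133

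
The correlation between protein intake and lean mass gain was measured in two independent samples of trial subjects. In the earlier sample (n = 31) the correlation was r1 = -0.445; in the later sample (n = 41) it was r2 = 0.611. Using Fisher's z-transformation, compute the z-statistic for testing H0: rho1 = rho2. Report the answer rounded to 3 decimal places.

z1 = atanh(-0.445) = -0.478448,  z2 = atanh(0.611) = 0.710516
SE = √(1/(n1−3) + 1/(n2−3)) = √(1/28 + 1/38) = √(0.0357143 + 0.0263158) = √0.0620301 = 0.249058
z = (z1 − z2)/SE = (-0.478448 − 0.710516) / 0.249058 = -1.188964 / 0.249058 = -4.774

-4.774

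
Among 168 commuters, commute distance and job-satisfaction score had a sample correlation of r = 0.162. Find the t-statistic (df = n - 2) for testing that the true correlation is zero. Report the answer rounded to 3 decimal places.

2.115

t = r·√(n−2) / √(1−r²) with r = 0.162, n = 168
  = 0.162·√166 / √(1 − 0.026244)
  = 0.162·12.884099 / 0.986791
  = 2.087224 / 0.986791 = 2.115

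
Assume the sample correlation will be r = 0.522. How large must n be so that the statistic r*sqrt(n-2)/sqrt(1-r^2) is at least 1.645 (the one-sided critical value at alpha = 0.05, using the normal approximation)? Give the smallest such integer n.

10

Need r·√(n−2)/√(1−r²) ≥ 1.645
√(n−2) ≥ 1.645·√(1−0.272484) / 0.522 = 1.645·0.852945 / 0.522 = 2.6879
n−2 ≥ 7.2248  ⇒  n ≥ 9.2248
Smallest integer n = 10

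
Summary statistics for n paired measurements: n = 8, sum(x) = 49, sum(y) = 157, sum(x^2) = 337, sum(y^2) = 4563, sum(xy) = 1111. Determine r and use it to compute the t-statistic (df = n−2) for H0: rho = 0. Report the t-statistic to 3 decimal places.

2.035

S_xy = nΣxy − ΣxΣy = 8·1111 − 49·157 = 8888 − 7693 = 1195
S_xx = nΣx² − (Σx)² = 8·337 − 49² = 2696 − 2401 = 295
S_yy = nΣy² − (Σy)² = 8·4563 − 157² = 36504 − 24649 = 11855
r = S_xy / √(S_xx·S_yy) = 1195 / √(295·11855) = 1195 / √3497225 = 1195 / 1870.0869 = 0.6390
t = r·√(n−2)/√(1−r²) = 0.6390·√6 / √(1−0.408321) = 1.565224 / 0.769207 = 2.035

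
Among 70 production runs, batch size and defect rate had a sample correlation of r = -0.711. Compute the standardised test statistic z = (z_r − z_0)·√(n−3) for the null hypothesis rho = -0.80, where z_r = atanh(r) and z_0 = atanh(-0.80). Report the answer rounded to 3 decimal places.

Fisher z: atanh(-0.711) = -0.889203, atanh(-0.80) = -1.098612
z = (z_r − z_0)·√(n−3) = (-0.889203 − (-1.098612))·√67 = 0.209409 · 8.185353 = 1.714

1.714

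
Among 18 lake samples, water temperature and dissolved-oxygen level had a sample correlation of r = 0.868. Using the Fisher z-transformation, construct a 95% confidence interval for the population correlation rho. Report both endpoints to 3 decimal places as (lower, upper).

z_r = atanh(0.868) = 1.324911;  SE = 1/√(n−3) = 1/√15 = 0.258199
z-limits: 1.324911 ± 1.960·0.258199 = 1.324911 ± 0.506070 = [0.818841, 1.830981]
ρ-limits: (tanh 0.818841, tanh 1.830981) = (0.674, 0.950)

(0.674, 0.950)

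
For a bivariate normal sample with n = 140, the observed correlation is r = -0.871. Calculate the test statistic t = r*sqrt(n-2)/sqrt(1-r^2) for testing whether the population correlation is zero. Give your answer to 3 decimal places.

-20.827

1 − r² = 1 − 0.758641 = 0.241359;  √(1−r²) = 0.491283
√(n−2) = √138 = 11.747340
t = r·√(n−2)/√(1−r²) = -0.871 · 11.747340 / 0.491283 = -20.827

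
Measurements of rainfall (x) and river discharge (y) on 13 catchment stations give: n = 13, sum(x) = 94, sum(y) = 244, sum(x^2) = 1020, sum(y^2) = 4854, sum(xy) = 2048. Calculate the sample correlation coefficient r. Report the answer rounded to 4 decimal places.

0.9285

S_xy = nΣxy − ΣxΣy = 13·2048 − 94·244 = 26624 − 22936 = 3688
S_xx = nΣx² − (Σx)² = 13·1020 − 94² = 13260 − 8836 = 4424
S_yy = nΣy² − (Σy)² = 13·4854 − 244² = 63102 − 59536 = 3566
r = S_xy / √(S_xx·S_yy) = 3688 / √(4424·3566) = 3688 / √15775984 = 3688 / 3971.8993 = 0.9285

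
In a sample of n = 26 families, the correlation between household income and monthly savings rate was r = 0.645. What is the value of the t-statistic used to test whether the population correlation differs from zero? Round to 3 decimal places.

1 − r² = 1 − 0.416025 = 0.583975;  √(1−r²) = 0.764183
√(n−2) = √24 = 4.898979
t = r·√(n−2)/√(1−r²) = 0.645 · 4.898979 / 0.764183 = 4.135

4.135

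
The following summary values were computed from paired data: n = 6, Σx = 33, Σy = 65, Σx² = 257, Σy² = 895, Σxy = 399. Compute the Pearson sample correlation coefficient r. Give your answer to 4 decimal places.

S_xy = nΣxy − ΣxΣy = 6·399 − 33·65 = 2394 − 2145 = 249
S_xx = nΣx² − (Σx)² = 6·257 − 33² = 1542 − 1089 = 453
S_yy = nΣy² − (Σy)² = 6·895 − 65² = 5370 − 4225 = 1145
r = S_xy / √(S_xx·S_yy) = 249 / √(453·1145) = 249 / √518685 = 249 / 720.1979 = 0.3457

0.3457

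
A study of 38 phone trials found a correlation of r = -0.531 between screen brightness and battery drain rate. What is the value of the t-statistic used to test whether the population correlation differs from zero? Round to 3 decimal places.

-3.760

1 − r² = 1 − 0.281961 = 0.718039;  √(1−r²) = 0.847372
√(n−2) = √36 = 6.000000
t = r·√(n−2)/√(1−r²) = -0.531 · 6.000000 / 0.847372 = -3.760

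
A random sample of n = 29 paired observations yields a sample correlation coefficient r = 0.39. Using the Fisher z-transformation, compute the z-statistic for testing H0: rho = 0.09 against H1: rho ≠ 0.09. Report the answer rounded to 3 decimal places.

1.640

z_r = atanh(0.39) = 0.411800,  z_0 = atanh(0.09) = 0.090244
SE = 1/√(n−3) = 1/√26 = 0.196116
z = (z_r − z_0)/SE = (0.411800 − 0.090244) / 0.196116 = 0.321556 / 0.196116 = 1.640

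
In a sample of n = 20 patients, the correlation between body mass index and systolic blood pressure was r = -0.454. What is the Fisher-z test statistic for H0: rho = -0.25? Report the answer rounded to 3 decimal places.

Fisher z: atanh(-0.454) = -0.489727, atanh(-0.25) = -0.255413
z = (z_r − z_0)·√(n−3) = (-0.489727 − (-0.255413))·√17 = -0.234314 · 4.123106 = -0.966

-0.966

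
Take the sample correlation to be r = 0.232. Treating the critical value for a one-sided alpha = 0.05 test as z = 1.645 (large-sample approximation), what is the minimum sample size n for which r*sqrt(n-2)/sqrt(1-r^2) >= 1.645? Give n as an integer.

50

Need r·√(n−2)/√(1−r²) ≥ 1.645
√(n−2) ≥ 1.645·√(1−0.053824) / 0.232 = 1.645·0.972716 / 0.232 = 6.8971
n−2 ≥ 47.5700  ⇒  n ≥ 49.5700
Smallest integer n = 50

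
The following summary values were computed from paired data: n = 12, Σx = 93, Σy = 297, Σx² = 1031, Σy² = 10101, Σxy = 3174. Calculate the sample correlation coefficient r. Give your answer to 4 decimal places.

0.9443

Numerator: nΣxy − (Σx)(Σy) = 12·3174 − (93)(297) = 10467
Denominator: √[(nΣx²−(Σx)²)(nΣy²−(Σy)²)]
  nΣx²−(Σx)² = 12·1031 − 8649 = 3723;  nΣy²−(Σy)² = 12·10101 − 88209 = 33003
  √(3723·33003) = √122870169 = 11084.6817
r = 10467 / 11084.6817 = 0.9443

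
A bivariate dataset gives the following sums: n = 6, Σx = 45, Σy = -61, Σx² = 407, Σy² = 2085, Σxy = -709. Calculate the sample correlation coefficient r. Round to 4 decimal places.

S_xy = nΣxy − ΣxΣy = 6·(-709) − 45·(-61) = -4254 − (-2745) = -1509
S_xx = nΣx² − (Σx)² = 6·407 − 45² = 2442 − 2025 = 417
S_yy = nΣy² − (Σy)² = 6·2085 − (-61)² = 12510 − 3721 = 8789
r = S_xy / √(S_xx·S_yy) = -1509 / √(417·8789) = -1509 / √3665013 = -1509 / 1914.4224 = -0.7882

-0.7882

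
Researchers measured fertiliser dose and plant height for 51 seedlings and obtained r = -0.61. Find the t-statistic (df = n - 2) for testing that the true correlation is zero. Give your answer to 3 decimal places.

-5.389

1 − r² = 1 − 0.3721 = 0.6279;  √(1−r²) = 0.792401
√(n−2) = √49 = 7.000000
t = r·√(n−2)/√(1−r²) = -0.61 · 7.000000 / 0.792401 = -5.389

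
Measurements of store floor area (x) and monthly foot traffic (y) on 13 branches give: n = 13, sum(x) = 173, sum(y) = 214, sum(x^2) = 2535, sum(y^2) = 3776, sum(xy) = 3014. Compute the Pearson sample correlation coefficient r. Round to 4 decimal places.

S_xy = nΣxy − ΣxΣy = 13·3014 − 173·214 = 39182 − 37022 = 2160
S_xx = nΣx² − (Σx)² = 13·2535 − 173² = 32955 − 29929 = 3026
S_yy = nΣy² − (Σy)² = 13·3776 − 214² = 49088 − 45796 = 3292
r = S_xy / √(S_xx·S_yy) = 2160 / √(3026·3292) = 2160 / √9961592 = 2160 / 3156.1990 = 0.6844

0.6844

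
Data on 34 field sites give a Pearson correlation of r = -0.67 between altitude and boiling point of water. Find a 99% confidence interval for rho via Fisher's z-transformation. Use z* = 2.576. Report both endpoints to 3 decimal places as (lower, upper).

(-0.855, -0.335)

Fisher z: z_r = atanh(r) = ½·ln((1+(-0.67))/(1−(-0.67))) = -0.810743
SE(z) = 1/√(n−3) = 1/√31 = 0.179605
99% ⇒ z* = 2.576; margin = 2.576·0.179605 = 0.462662
CI on z-scale: (-1.273405, -0.348081)
Back-transform: tanh(-1.273405) = -0.854718, tanh(-0.348081) = -0.334673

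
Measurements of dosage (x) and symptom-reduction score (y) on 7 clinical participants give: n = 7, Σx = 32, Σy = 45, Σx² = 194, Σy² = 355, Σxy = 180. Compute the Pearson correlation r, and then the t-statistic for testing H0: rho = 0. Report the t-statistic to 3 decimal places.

S_xy = nΣxy − ΣxΣy = 7·180 − 32·45 = 1260 − 1440 = -180
S_xx = nΣx² − (Σx)² = 7·194 − 32² = 1358 − 1024 = 334
S_yy = nΣy² − (Σy)² = 7·355 − 45² = 2485 − 2025 = 460
r = S_xy / √(S_xx·S_yy) = -180 / √(334·460) = -180 / √153640 = -180 / 391.9694 = -0.4592
t = r·√(n−2)/√(1−r²) = -0.4592·√5 / √(1−0.210865) = -1.026802 / 0.888333 = -1.156

-1.156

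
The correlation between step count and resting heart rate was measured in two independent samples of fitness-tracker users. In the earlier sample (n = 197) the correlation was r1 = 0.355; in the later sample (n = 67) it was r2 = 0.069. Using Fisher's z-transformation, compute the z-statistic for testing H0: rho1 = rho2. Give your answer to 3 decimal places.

2.095

z1 = atanh(0.355) = 0.371153,  z2 = atanh(0.069) = 0.069110
SE = √(1/(n1−3) + 1/(n2−3)) = √(1/194 + 1/64) = √(0.0051546 + 0.0156250) = √0.0207796 = 0.144151
z = (z1 − z2)/SE = (0.371153 − 0.069110) / 0.144151 = 0.302043 / 0.144151 = 2.095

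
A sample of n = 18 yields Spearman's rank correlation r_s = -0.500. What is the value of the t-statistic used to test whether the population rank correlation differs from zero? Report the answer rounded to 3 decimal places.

1 − r_s² = 1 − 0.250000 = 0.750000;  √(1−r_s²) = 0.866025
√(n−2) = √16 = 4.000000
t = r_s·√(n−2)/√(1−r_s²) = -0.500 · 4.000000 / 0.866025 = -2.309

-2.309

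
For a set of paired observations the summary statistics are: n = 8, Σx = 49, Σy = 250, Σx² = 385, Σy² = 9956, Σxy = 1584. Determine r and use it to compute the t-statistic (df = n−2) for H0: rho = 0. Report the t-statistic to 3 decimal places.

S_xy = nΣxy − ΣxΣy = 8·1584 − 49·250 = 12672 − 12250 = 422
S_xx = nΣx² − (Σx)² = 8·385 − 49² = 3080 − 2401 = 679
S_yy = nΣy² − (Σy)² = 8·9956 − 250² = 79648 − 62500 = 17148
r = S_xy / √(S_xx·S_yy) = 422 / √(679·17148) = 422 / √11643492 = 422 / 3412.2561 = 0.1237
t = r·√(n−2)/√(1−r²) = 0.1237·√6 / √(1−0.015302) = 0.303002 / 0.992320 = 0.305

0.305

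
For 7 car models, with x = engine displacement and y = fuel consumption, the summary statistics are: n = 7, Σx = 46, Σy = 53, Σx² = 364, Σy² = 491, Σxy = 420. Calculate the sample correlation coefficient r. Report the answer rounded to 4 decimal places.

Numerator: nΣxy − (Σx)(Σy) = 7·420 − (46)(53) = 502
Denominator: √[(nΣx²−(Σx)²)(nΣy²−(Σy)²)]
  nΣx²−(Σx)² = 7·364 − 2116 = 432;  nΣy²−(Σy)² = 7·491 − 2809 = 628
  √(432·628) = √271296 = 520.8608
r = 502 / 520.8608 = 0.9638

0.9638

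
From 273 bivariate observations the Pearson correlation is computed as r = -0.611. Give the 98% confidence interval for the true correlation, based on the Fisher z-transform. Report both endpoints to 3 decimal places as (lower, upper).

(-0.692, -0.515)

z_r = atanh(-0.611) = -0.710516;  SE = 1/√(n−3) = 1/√270 = 0.060858
z-limits: -0.710516 ± 2.326·0.060858 = -0.710516 ± 0.141556 = [-0.852072, -0.568960]
ρ-limits: (tanh -0.852072, tanh -0.568960) = (-0.692, -0.515)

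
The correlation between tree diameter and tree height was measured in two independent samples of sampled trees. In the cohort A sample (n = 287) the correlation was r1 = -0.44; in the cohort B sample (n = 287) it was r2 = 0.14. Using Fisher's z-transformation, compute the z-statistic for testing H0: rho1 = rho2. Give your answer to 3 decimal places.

-7.307

z1 = atanh(-0.44) = -0.472231,  z2 = atanh(0.14) = 0.140926
SE = √(1/(n1−3) + 1/(n2−3)) = √(1/284 + 1/284) = √(0.0035211 + 0.0035211) = √0.0070422 = 0.083918
z = (z1 − z2)/SE = (-0.472231 − 0.140926) / 0.083918 = -0.613157 / 0.083918 = -7.307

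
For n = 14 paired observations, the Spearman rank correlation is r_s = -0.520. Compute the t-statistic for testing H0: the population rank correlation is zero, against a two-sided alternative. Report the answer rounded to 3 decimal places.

t = r_s·√(n−2) / √(1−r_s²) with r_s = -0.520, n = 14
  = -0.520·√12 / √(1 − 0.270400)
  = -0.520·3.464102 / 0.854166
  = -1.801333 / 0.854166 = -2.109

-2.109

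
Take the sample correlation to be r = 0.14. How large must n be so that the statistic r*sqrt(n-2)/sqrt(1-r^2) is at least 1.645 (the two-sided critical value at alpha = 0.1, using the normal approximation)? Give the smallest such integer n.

Need r·√(n−2)/√(1−r²) ≥ 1.645
√(n−2) ≥ 1.645·√(1−0.0196) / 0.14 = 1.645·0.990152 / 0.14 = 11.6343
n−2 ≥ 135.3569  ⇒  n ≥ 137.3569
Smallest integer n = 138

138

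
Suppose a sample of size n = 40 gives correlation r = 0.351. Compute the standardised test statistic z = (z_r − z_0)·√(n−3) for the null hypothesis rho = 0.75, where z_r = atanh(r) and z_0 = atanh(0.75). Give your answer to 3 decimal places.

Fisher z: atanh(0.351) = 0.366584, atanh(0.75) = 0.972955
z = (z_r − z_0)·√(n−3) = (0.366584 − 0.972955)·√37 = -0.606371 · 6.082763 = -3.688

-3.688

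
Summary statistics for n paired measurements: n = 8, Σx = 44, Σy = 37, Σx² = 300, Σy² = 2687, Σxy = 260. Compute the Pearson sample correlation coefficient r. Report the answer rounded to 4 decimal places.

Numerator: nΣxy − (Σx)(Σy) = 8·260 − (44)(37) = 452
Denominator: √[(nΣx²−(Σx)²)(nΣy²−(Σy)²)]
  nΣx²−(Σx)² = 8·300 − 1936 = 464;  nΣy²−(Σy)² = 8·2687 − 1369 = 20127
  √(464·20127) = √9338928 = 3055.9660
r = 452 / 3055.9660 = 0.1479

0.1479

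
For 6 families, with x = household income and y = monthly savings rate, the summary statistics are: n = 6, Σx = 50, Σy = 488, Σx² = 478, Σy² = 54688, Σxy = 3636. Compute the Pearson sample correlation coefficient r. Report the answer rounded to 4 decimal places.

-0.4490

Numerator: nΣxy − (Σx)(Σy) = 6·3636 − (50)(488) = -2584
Denominator: √[(nΣx²−(Σx)²)(nΣy²−(Σy)²)]
  nΣx²−(Σx)² = 6·478 − 2500 = 368;  nΣy²−(Σy)² = 6·54688 − 238144 = 89984
  √(368·89984) = √33114112 = 5754.4862
r = -2584 / 5754.4862 = -0.4490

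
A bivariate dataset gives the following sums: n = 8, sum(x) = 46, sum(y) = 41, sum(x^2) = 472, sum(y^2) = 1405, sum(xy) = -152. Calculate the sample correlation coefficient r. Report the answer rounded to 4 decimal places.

S_xy = nΣxy − ΣxΣy = 8·(-152) − 46·41 = -1216 − 1886 = -3102
S_xx = nΣx² − (Σx)² = 8·472 − 46² = 3776 − 2116 = 1660
S_yy = nΣy² − (Σy)² = 8·1405 − 41² = 11240 − 1681 = 9559
r = S_xy / √(S_xx·S_yy) = -3102 / √(1660·9559) = -3102 / √15867940 = -3102 / 3983.4583 = -0.7787

-0.7787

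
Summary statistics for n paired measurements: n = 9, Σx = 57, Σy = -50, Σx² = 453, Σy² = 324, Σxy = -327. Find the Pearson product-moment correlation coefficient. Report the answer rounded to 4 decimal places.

-0.1585

S_xy = nΣxy − ΣxΣy = 9·(-327) − 57·(-50) = -2943 − (-2850) = -93
S_xx = nΣx² − (Σx)² = 9·453 − 57² = 4077 − 3249 = 828
S_yy = nΣy² − (Σy)² = 9·324 − (-50)² = 2916 − 2500 = 416
r = S_xy / √(S_xx·S_yy) = -93 / √(828·416) = -93 / √344448 = -93 / 586.8969 = -0.1585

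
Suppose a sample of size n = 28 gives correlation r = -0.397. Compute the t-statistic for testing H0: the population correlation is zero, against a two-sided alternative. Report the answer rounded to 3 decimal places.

-2.206

t = r·√(n−2) / √(1−r²) with r = -0.397, n = 28
  = -0.397·√26 / √(1 − 0.157609)
  = -0.397·5.099020 / 0.917819
  = -2.024311 / 0.917819 = -2.206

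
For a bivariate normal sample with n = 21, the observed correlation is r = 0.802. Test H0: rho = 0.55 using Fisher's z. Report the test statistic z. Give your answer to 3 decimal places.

2.061

z_r = atanh(0.802) = 1.104193,  z_0 = atanh(0.55) = 0.618381
SE = 1/√(n−3) = 1/√18 = 0.235702
z = (z_r − z_0)/SE = (1.104193 − 0.618381) / 0.235702 = 0.485812 / 0.235702 = 2.061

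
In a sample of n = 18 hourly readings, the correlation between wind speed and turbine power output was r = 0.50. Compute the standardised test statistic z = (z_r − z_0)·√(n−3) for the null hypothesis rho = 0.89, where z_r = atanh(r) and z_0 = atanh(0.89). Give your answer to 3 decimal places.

-3.380

Fisher z: atanh(0.50) = 0.549306, atanh(0.89) = 1.421926
z = (z_r − z_0)·√(n−3) = (0.549306 − 1.421926)·√15 = -0.872620 · 3.872983 = -3.380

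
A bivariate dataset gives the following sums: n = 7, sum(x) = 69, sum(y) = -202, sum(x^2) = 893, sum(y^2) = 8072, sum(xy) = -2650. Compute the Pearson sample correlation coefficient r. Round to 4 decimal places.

-0.9536

S_xy = nΣxy − ΣxΣy = 7·(-2650) − 69·(-202) = -18550 − (-13938) = -4612
S_xx = nΣx² − (Σx)² = 7·893 − 69² = 6251 − 4761 = 1490
S_yy = nΣy² − (Σy)² = 7·8072 − (-202)² = 56504 − 40804 = 15700
r = S_xy / √(S_xx·S_yy) = -4612 / √(1490·15700) = -4612 / √23393000 = -4612 / 4836.6311 = -0.9536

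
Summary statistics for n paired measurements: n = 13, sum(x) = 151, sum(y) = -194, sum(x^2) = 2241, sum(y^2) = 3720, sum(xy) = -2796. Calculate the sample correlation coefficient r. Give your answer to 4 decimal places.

Numerator: nΣxy − (Σx)(Σy) = 13·(-2796) − (151)(-194) = -7054
Denominator: √[(nΣx²−(Σx)²)(nΣy²−(Σy)²)]
  nΣx²−(Σx)² = 13·2241 − 22801 = 6332;  nΣy²−(Σy)² = 13·3720 − 37636 = 10724
  √(6332·10724) = √67904368 = 8240.4107
r = -7054 / 8240.4107 = -0.8560

-0.8560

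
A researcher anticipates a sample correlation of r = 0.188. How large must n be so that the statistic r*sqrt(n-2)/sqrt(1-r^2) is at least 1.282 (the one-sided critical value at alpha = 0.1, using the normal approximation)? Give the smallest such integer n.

47

r√(n−2)/√(1−r²) ≥ 1.282  ⇔  n−2 ≥ (1.282)²·(1−r²)/r²
(1−r²)/r² = (1−0.035344)/0.035344 = 27.2933
n ≥ 2 + 1.643524·27.2933 = 2 + 44.8572 = 46.8572
⌈46.8572⌉ = 47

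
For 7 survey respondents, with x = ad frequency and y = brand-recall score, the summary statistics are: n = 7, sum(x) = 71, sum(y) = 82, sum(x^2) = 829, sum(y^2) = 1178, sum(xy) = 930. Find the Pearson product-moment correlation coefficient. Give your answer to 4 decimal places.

0.6389

S_xy = nΣxy − ΣxΣy = 7·930 − 71·82 = 6510 − 5822 = 688
S_xx = nΣx² − (Σx)² = 7·829 − 71² = 5803 − 5041 = 762
S_yy = nΣy² − (Σy)² = 7·1178 − 82² = 8246 − 6724 = 1522
r = S_xy / √(S_xx·S_yy) = 688 / √(762·1522) = 688 / √1159764 = 688 / 1076.9234 = 0.6389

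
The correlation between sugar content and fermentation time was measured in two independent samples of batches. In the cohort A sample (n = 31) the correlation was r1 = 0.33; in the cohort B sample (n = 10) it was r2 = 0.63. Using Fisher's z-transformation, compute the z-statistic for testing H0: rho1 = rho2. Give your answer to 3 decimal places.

-0.943

Fisher z-transforms: z1 = atanh(0.33) = 0.342828, z2 = atanh(0.63) = 0.741416; difference d = -0.398588
Var(d) = 1/28 + 1/7 = 0.0357143 + 0.1428571 = 0.1785714
z = d/√Var(d) = -0.398588 / √0.1785714 = -0.398588 / 0.422577 = -0.943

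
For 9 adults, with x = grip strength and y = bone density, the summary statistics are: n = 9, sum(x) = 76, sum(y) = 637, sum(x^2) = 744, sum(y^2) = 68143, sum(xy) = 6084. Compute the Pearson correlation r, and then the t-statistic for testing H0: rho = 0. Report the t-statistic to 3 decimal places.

1.367

S_xy = nΣxy − ΣxΣy = 9·6084 − 76·637 = 54756 − 48412 = 6344
S_xx = nΣx² − (Σx)² = 9·744 − 76² = 6696 − 5776 = 920
S_yy = nΣy² − (Σy)² = 9·68143 − 637² = 613287 − 405769 = 207518
r = S_xy / √(S_xx·S_yy) = 6344 / √(920·207518) = 6344 / √190916560 = 6344 / 13817.2559 = 0.4591
t = r·√(n−2)/√(1−r²) = 0.4591·√7 / √(1−0.210773) = 1.214664 / 0.888384 = 1.367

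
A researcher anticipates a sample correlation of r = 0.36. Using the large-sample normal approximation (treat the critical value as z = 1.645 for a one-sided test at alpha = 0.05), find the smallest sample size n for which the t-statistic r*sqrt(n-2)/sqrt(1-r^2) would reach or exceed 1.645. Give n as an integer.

r√(n−2)/√(1−r²) ≥ 1.645  ⇔  n−2 ≥ (1.645)²·(1−r²)/r²
(1−r²)/r² = (1−0.1296)/0.1296 = 6.7160
n ≥ 2 + 2.706025·6.7160 = 2 + 18.1737 = 20.1737
⌈20.1737⌉ = 21

21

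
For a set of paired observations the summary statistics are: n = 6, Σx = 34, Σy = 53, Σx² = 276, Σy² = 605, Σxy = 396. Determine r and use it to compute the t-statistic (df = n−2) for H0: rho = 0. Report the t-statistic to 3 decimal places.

4.033

Numerator: nΣxy − (Σx)(Σy) = 6·396 − (34)(53) = 574
Denominator: √[(nΣx²−(Σx)²)(nΣy²−(Σy)²)]
  nΣx²−(Σx)² = 6·276 − 1156 = 500;  nΣy²−(Σy)² = 6·605 − 2809 = 821
  √(500·821) = √410500 = 640.7027
r = 574 / 640.7027 = 0.8959
t = r·√(n−2)/√(1−r²) = 0.8959·√4 / √(1−0.802637) = 1.791800 / 0.444256 = 4.033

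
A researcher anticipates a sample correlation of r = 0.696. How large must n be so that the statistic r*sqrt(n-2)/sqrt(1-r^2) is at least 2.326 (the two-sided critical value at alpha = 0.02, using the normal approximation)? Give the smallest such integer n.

8

r√(n−2)/√(1−r²) ≥ 2.326  ⇔  n−2 ≥ (2.326)²·(1−r²)/r²
(1−r²)/r² = (1−0.484416)/0.484416 = 1.0643
n ≥ 2 + 5.410276·1.0643 = 2 + 5.7582 = 7.7582
⌈7.7582⌉ = 8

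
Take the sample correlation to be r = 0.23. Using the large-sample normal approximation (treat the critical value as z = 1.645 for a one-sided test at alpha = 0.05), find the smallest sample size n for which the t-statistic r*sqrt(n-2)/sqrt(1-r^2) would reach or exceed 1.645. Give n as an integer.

51

r√(n−2)/√(1−r²) ≥ 1.645  ⇔  n−2 ≥ (1.645)²·(1−r²)/r²
(1−r²)/r² = (1−0.0529)/0.0529 = 17.9036
n ≥ 2 + 2.706025·17.9036 = 2 + 48.4476 = 50.4476
⌈50.4476⌉ = 51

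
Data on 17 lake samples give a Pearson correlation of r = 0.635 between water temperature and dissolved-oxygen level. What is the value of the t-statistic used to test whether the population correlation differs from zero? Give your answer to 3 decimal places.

3.184

t = r·√(n−2) / √(1−r²) with r = 0.635, n = 17
  = 0.635·√15 / √(1 − 0.403225)
  = 0.635·3.872983 / 0.772512
  = 2.459344 / 0.772512 = 3.184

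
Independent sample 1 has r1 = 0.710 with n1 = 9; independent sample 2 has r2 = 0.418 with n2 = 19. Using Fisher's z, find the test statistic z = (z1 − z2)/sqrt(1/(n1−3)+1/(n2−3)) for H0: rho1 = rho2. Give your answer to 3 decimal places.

Fisher z-transforms: z1 = atanh(0.710) = 0.887184, z2 = atanh(0.418) = 0.445266; difference d = 0.441918
Var(d) = 1/6 + 1/16 = 0.1666667 + 0.0625000 = 0.2291667
z = d/√Var(d) = 0.441918 / √0.2291667 = 0.441918 / 0.478714 = 0.923

0.923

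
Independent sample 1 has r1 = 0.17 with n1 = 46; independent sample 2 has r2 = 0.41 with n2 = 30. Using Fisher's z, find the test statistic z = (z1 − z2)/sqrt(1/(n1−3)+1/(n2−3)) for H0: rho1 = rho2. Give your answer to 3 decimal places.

-1.075

Fisher z-transforms: z1 = atanh(0.17) = 0.171667, z2 = atanh(0.41) = 0.435611; difference d = -0.263944
Var(d) = 1/43 + 1/27 = 0.0232558 + 0.0370370 = 0.0602928
z = d/√Var(d) = -0.263944 / √0.0602928 = -0.263944 / 0.245546 = -1.075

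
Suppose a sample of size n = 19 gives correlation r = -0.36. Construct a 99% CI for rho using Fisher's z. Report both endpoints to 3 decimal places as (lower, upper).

z_r = atanh(-0.36) = -0.376886;  SE = 1/√(n−3) = 1/√16 = 0.250000
z-limits: -0.376886 ± 2.576·0.250000 = -0.376886 ± 0.644000 = [-1.020886, 0.267114]
ρ-limits: (tanh -1.020886, tanh 0.267114) = (-0.770, 0.261)

(-0.770, 0.261)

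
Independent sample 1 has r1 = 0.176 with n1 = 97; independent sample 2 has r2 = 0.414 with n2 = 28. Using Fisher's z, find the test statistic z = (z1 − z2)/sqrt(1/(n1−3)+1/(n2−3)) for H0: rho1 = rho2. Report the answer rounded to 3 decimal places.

Fisher z-transforms: z1 = atanh(0.176) = 0.177852, z2 = atanh(0.414) = 0.440429; difference d = -0.262577
Var(d) = 1/94 + 1/25 = 0.0106383 + 0.0400000 = 0.0506383
z = d/√Var(d) = -0.262577 / √0.0506383 = -0.262577 / 0.225030 = -1.167

-1.167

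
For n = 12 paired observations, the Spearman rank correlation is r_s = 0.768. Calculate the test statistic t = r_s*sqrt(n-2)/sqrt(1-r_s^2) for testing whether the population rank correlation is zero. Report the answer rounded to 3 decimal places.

t = r_s·√(n−2) / √(1−r_s²) with r_s = 0.768, n = 12
  = 0.768·√10 / √(1 − 0.589824)
  = 0.768·3.162278 / 0.640450
  = 2.428630 / 0.640450 = 3.792

3.792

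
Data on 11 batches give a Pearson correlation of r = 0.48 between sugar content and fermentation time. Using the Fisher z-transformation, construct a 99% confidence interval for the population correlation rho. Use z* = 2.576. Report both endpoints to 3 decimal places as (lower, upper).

(-0.369, 0.892)

z_r = atanh(0.48) = 0.522984;  SE = 1/√(n−3) = 1/√8 = 0.353553
z-limits: 0.522984 ± 2.576·0.353553 = 0.522984 ± 0.910753 = [-0.387769, 1.433737]
ρ-limits: (tanh -0.387769, tanh 1.433737) = (-0.369, 0.892)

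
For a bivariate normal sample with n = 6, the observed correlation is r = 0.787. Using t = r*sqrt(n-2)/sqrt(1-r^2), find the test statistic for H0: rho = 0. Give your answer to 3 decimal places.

2.551

t = r·√(n−2) / √(1−r²) with r = 0.787, n = 6
  = 0.787·√4 / √(1 − 0.619369)
  = 0.787·2.000000 / 0.616953
  = 1.574000 / 0.616953 = 2.551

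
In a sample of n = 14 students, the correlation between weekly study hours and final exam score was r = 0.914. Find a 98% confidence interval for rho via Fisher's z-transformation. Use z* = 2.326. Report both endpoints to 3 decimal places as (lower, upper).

z_r = atanh(0.914) = 1.551302;  SE = 1/√(n−3) = 1/√11 = 0.301511
z-limits: 1.551302 ± 2.326·0.301511 = 1.551302 ± 0.701315 = [0.849987, 2.252617]
ρ-limits: (tanh 0.849987, tanh 2.252617) = (0.691, 0.978)

(0.691, 0.978)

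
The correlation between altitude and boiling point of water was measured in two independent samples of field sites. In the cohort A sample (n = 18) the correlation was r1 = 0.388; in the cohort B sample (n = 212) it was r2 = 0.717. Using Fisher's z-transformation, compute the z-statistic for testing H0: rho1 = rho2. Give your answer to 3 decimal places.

-1.841

Fisher z-transforms: z1 = atanh(0.388) = 0.409443, z2 = atanh(0.717) = 0.901443; difference d = -0.492000
Var(d) = 1/15 + 1/209 = 0.0666667 + 0.0047847 = 0.0714514
z = d/√Var(d) = -0.492000 / √0.0714514 = -0.492000 / 0.267304 = -1.841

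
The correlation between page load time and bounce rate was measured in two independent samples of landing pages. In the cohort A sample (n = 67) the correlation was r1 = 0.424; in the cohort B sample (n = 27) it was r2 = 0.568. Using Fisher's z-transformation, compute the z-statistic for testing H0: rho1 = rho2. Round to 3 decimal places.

-0.802

Fisher z-transforms: z1 = atanh(0.424) = 0.452559, z2 = atanh(0.568) = 0.644565; difference d = -0.192006
Var(d) = 1/64 + 1/24 = 0.0156250 + 0.0416667 = 0.0572917
z = d/√Var(d) = -0.192006 / √0.0572917 = -0.192006 / 0.239357 = -0.802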